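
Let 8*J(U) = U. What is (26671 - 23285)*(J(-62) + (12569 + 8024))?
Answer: 139403313/2 ≈ 6.9702e+7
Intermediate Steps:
J(U) = U/8
(26671 - 23285)*(J(-62) + (12569 + 8024)) = (26671 - 23285)*((⅛)*(-62) + (12569 + 8024)) = 3386*(-31/4 + 20593) = 3386*(82341/4) = 139403313/2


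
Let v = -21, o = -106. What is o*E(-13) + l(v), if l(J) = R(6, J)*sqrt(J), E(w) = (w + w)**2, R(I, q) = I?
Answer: -71656 + 6*I*sqrt(21) ≈ -71656.0 + 27.495*I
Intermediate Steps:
E(w) = 4*w**2 (E(w) = (2*w)**2 = 4*w**2)
l(J) = 6*sqrt(J)
o*E(-13) + l(v) = -424*(-13)**2 + 6*sqrt(-21) = -424*169 + 6*(I*sqrt(21)) = -106*676 + 6*I*sqrt(21) = -71656 + 6*I*sqrt(21)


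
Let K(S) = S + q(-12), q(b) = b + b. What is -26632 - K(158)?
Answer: -26766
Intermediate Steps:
q(b) = 2*b
K(S) = -24 + S (K(S) = S + 2*(-12) = S - 24 = -24 + S)
-26632 - K(158) = -26632 - (-24 + 158) = -26632 - 1*134 = -26632 - 134 = -26766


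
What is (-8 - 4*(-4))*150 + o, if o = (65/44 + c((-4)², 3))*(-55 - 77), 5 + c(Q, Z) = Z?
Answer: 1269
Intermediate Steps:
c(Q, Z) = -5 + Z
o = 69 (o = (65/44 + (-5 + 3))*(-55 - 77) = (65*(1/44) - 2)*(-132) = (65/44 - 2)*(-132) = -23/44*(-132) = 69)
(-8 - 4*(-4))*150 + o = (-8 - 4*(-4))*150 + 69 = (-8 + 16)*150 + 69 = 8*150 + 69 = 1200 + 69 = 1269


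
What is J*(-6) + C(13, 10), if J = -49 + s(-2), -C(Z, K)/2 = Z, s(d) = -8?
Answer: 316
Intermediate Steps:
C(Z, K) = -2*Z
J = -57 (J = -49 - 8 = -57)
J*(-6) + C(13, 10) = -57*(-6) - 2*13 = 342 - 26 = 316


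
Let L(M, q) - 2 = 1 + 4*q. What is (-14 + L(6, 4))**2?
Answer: 25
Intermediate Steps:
L(M, q) = 3 + 4*q (L(M, q) = 2 + (1 + 4*q) = 3 + 4*q)
(-14 + L(6, 4))**2 = (-14 + (3 + 4*4))**2 = (-14 + (3 + 16))**2 = (-14 + 19)**2 = 5**2 = 25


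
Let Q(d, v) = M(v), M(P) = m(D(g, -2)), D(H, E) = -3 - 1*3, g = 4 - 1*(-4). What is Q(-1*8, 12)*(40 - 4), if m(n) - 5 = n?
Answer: -36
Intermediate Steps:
g = 8 (g = 4 + 4 = 8)
D(H, E) = -6 (D(H, E) = -3 - 3 = -6)
m(n) = 5 + n
M(P) = -1 (M(P) = 5 - 6 = -1)
Q(d, v) = -1
Q(-1*8, 12)*(40 - 4) = -(40 - 4) = -1*36 = -36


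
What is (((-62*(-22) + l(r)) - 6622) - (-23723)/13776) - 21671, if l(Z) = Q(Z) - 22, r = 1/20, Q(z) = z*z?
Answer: -82869022/3075 ≈ -26949.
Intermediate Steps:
Q(z) = z²
r = 1/20 ≈ 0.050000
l(Z) = -22 + Z² (l(Z) = Z² - 22 = -22 + Z²)
(((-62*(-22) + l(r)) - 6622) - (-23723)/13776) - 21671 = (((-62*(-22) + (-22 + (1/20)²)) - 6622) - (-23723)/13776) - 21671 = (((1364 + (-22 + 1/400)) - 6622) - (-23723)/13776) - 21671 = (((1364 - 8799/400) - 6622) - 1*(-3389/1968)) - 21671 = ((536801/400 - 6622) + 3389/1968) - 21671 = (-2111999/400 + 3389/1968) - 21671 = -16230697/3075 - 21671 = -82869022/3075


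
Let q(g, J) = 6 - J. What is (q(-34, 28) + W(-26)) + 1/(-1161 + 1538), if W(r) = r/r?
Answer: -7916/377 ≈ -20.997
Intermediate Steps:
W(r) = 1
(q(-34, 28) + W(-26)) + 1/(-1161 + 1538) = ((6 - 1*28) + 1) + 1/(-1161 + 1538) = ((6 - 28) + 1) + 1/377 = (-22 + 1) + 1/377 = -21 + 1/377 = -7916/377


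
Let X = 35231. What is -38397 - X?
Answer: -73628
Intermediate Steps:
-38397 - X = -38397 - 1*35231 = -38397 - 35231 = -73628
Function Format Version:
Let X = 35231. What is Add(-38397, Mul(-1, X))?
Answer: -73628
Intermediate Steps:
Add(-38397, Mul(-1, X)) = Add(-38397, Mul(-1, 35231)) = Add(-38397, -35231) = -73628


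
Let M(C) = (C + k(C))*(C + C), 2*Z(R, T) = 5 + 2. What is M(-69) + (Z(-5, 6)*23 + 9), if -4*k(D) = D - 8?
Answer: 6955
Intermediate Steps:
k(D) = 2 - D/4 (k(D) = -(D - 8)/4 = -(-8 + D)/4 = 2 - D/4)
Z(R, T) = 7/2 (Z(R, T) = (5 + 2)/2 = (½)*7 = 7/2)
M(C) = 2*C*(2 + 3*C/4) (M(C) = (C + (2 - C/4))*(C + C) = (2 + 3*C/4)*(2*C) = 2*C*(2 + 3*C/4))
M(-69) + (Z(-5, 6)*23 + 9) = (½)*(-69)*(8 + 3*(-69)) + ((7/2)*23 + 9) = (½)*(-69)*(8 - 207) + (161/2 + 9) = (½)*(-69)*(-199) + 179/2 = 13731/2 + 179/2 = 6955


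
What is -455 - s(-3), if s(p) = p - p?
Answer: -455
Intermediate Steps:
s(p) = 0
-455 - s(-3) = -455 - 1*0 = -455 + 0 = -455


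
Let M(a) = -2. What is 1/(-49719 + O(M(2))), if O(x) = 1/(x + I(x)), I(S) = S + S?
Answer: -6/298315 ≈ -2.0113e-5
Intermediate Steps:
I(S) = 2*S
O(x) = 1/(3*x) (O(x) = 1/(x + 2*x) = 1/(3*x))
1/(-49719 + O(M(2))) = 1/(-49719 + (1/3)/(-2)) = 1/(-49719 + (1/3)*(-1/2)) = 1/(-49719 - 1/6) = 1/(-298315/6) = -6/298315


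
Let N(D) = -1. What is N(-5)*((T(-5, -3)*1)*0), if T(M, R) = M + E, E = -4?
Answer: 0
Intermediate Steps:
T(M, R) = -4 + M (T(M, R) = M - 4 = -4 + M)
N(-5)*((T(-5, -3)*1)*0) = -(-4 - 5)*1*0 = -(-9*1)*0 = -(-9)*0 = -1*0 = 0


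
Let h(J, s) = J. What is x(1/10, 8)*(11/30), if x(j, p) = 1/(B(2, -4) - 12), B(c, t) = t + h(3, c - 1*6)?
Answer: -11/390 ≈ -0.028205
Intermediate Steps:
B(c, t) = 3 + t (B(c, t) = t + 3 = 3 + t)
x(j, p) = -1/13 (x(j, p) = 1/((3 - 4) - 12) = 1/(-1 - 12) = 1/(-13) = -1/13)
x(1/10, 8)*(11/30) = -11/(13*30) = -1/13*11/30 = -11/390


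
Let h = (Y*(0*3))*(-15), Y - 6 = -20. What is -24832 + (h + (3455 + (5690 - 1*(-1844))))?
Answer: -13843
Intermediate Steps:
Y = -14 (Y = 6 - 20 = -14)
h = 0 (h = -0*3*(-15) = -14*0*(-15) = 0*(-15) = 0)
-24832 + (h + (3455 + (5690 - 1*(-1844)))) = -24832 + (0 + (3455 + (5690 - 1*(-1844)))) = -24832 + (0 + (3455 + (5690 + 1844))) = -24832 + (0 + (3455 + 7534)) = -24832 + (0 + 10989) = -24832 + 10989 = -13843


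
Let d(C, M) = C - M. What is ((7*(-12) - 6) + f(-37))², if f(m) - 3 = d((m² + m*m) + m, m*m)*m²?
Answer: 3324864143241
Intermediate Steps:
f(m) = 3 + m²*(m + m²) (f(m) = 3 + (((m² + m*m) + m) - m*m)*m² = 3 + (((m² + m²) + m) - m²)*m² = 3 + ((2*m² + m) - m²)*m² = 3 + ((m + 2*m²) - m²)*m² = 3 + (m + m²)*m² = 3 + m²*(m + m²))
((7*(-12) - 6) + f(-37))² = ((7*(-12) - 6) + (3 + (-37)³*(1 - 37)))² = ((-84 - 6) + (3 - 50653*(-36)))² = (-90 + (3 + 1823508))² = (-90 + 1823511)² = 1823421² = 3324864143241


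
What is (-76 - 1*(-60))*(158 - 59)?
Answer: -1584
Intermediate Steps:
(-76 - 1*(-60))*(158 - 59) = (-76 + 60)*99 = -16*99 = -1584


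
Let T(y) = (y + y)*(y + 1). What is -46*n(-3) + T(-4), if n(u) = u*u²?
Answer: 1266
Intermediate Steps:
n(u) = u³
T(y) = 2*y*(1 + y) (T(y) = (2*y)*(1 + y) = 2*y*(1 + y))
-46*n(-3) + T(-4) = -46*(-3)³ + 2*(-4)*(1 - 4) = -46*(-27) + 2*(-4)*(-3) = 1242 + 24 = 1266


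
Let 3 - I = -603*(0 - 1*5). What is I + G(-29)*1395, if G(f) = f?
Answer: -43467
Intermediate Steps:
I = -3012 (I = 3 - (-603)*(0 - 1*5) = 3 - (-603)*(0 - 5) = 3 - (-603)*(-5) = 3 - 1*3015 = 3 - 3015 = -3012)
I + G(-29)*1395 = -3012 - 29*1395 = -3012 - 40455 = -43467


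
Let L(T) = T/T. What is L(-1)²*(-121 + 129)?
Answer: 8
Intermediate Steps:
L(T) = 1
L(-1)²*(-121 + 129) = 1²*(-121 + 129) = 1*8 = 8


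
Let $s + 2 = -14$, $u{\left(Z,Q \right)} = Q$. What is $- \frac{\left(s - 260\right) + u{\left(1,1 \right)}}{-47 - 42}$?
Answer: $- \frac{275}{89} \approx -3.0899$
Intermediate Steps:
$s = -16$ ($s = -2 - 14 = -16$)
$- \frac{\left(s - 260\right) + u{\left(1,1 \right)}}{-47 - 42} = - \frac{\left(-16 - 260\right) + 1}{-47 - 42} = - \frac{-276 + 1}{-47 - 42} = - \frac{-275}{-89} = - \frac{\left(-275\right) \left(-1\right)}{89} = \left(-1\right) \frac{275}{89} = - \frac{275}{89}$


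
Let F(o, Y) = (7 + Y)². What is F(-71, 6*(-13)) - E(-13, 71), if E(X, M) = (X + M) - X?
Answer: 4970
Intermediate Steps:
E(X, M) = M (E(X, M) = (M + X) - X = M)
F(-71, 6*(-13)) - E(-13, 71) = (7 + 6*(-13))² - 1*71 = (7 - 78)² - 71 = (-71)² - 71 = 5041 - 71 = 4970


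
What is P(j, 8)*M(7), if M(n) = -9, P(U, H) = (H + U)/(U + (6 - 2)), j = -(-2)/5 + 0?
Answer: -189/11 ≈ -17.182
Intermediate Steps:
j = 2/5 (j = -(-2)/5 + 0 = -2*(-1/5) + 0 = 2/5 + 0 = 2/5 ≈ 0.40000)
P(U, H) = (H + U)/(4 + U) (P(U, H) = (H + U)/(U + 4) = (H + U)/(4 + U))
P(j, 8)*M(7) = ((8 + 2/5)/(4 + 2/5))*(-9) = ((42/5)/(22/5))*(-9) = ((5/22)*(42/5))*(-9) = (21/11)*(-9) = -189/11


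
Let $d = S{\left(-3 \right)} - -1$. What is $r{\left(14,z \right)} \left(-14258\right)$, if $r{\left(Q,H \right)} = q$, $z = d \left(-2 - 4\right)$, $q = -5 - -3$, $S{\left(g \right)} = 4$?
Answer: $28516$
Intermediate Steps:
$q = -2$ ($q = -5 + 3 = -2$)
$d = 5$ ($d = 4 - -1 = 4 + 1 = 5$)
$z = -30$ ($z = 5 \left(-2 - 4\right) = 5 \left(-6\right) = -30$)
$r{\left(Q,H \right)} = -2$
$r{\left(14,z \right)} \left(-14258\right) = \left(-2\right) \left(-14258\right) = 28516$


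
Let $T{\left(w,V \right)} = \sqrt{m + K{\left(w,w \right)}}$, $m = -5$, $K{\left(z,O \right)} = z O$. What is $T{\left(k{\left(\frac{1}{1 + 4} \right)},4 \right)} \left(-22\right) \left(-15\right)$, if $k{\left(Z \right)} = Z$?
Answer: $132 i \sqrt{31} \approx 734.95 i$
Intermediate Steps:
$K{\left(z,O \right)} = O z$
$T{\left(w,V \right)} = \sqrt{-5 + w^{2}}$ ($T{\left(w,V \right)} = \sqrt{-5 + w w} = \sqrt{-5 + w^{2}}$)
$T{\left(k{\left(\frac{1}{1 + 4} \right)},4 \right)} \left(-22\right) \left(-15\right) = \sqrt{-5 + \left(\frac{1}{1 + 4}\right)^{2}} \left(-22\right) \left(-15\right) = \sqrt{-5 + \left(\frac{1}{5}\right)^{2}} \left(-22\right) \left(-15\right) = \sqrt{-5 + \frac{1}{25}} \left(-22\right) \left(-15\right) = \sqrt{- \frac{124}{25}} \left(-22\right) \left(-15\right) = \frac{2 i \sqrt{31}}{5} \left(-22\right) \left(-15\right) = - \frac{44 i \sqrt{31}}{5} \left(-15\right) = 132 i \sqrt{31}$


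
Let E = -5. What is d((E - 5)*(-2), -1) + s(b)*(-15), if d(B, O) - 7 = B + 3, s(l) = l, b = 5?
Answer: -45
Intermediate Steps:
d(B, O) = 10 + B (d(B, O) = 7 + (B + 3) = 7 + (3 + B) = 10 + B)
d((E - 5)*(-2), -1) + s(b)*(-15) = (10 + (-5 - 5)*(-2)) + 5*(-15) = (10 - 10*(-2)) - 75 = (10 + 20) - 75 = 30 - 75 = -45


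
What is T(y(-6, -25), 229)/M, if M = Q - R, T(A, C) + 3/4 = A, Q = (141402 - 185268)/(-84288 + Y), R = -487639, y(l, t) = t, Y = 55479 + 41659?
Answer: -661775/12532234568 ≈ -5.2806e-5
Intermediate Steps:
Y = 97138
Q = -21933/6425 (Q = (141402 - 185268)/(-84288 + 97138) = -43866/12850 = -43866*1/12850 = -21933/6425 ≈ -3.4137)
T(A, C) = -3/4 + A
M = 3133058642/6425 (M = -21933/6425 - 1*(-487639) = -21933/6425 + 487639 = 3133058642/6425 ≈ 4.8764e+5)
T(y(-6, -25), 229)/M = (-3/4 - 25)/(3133058642/6425) = -103/4*6425/3133058642 = -661775/12532234568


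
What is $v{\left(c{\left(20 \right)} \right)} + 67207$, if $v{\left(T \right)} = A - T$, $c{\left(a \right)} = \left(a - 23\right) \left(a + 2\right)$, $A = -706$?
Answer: $66567$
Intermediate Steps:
$c{\left(a \right)} = \left(-23 + a\right) \left(2 + a\right)$
$v{\left(T \right)} = -706 - T$
$v{\left(c{\left(20 \right)} \right)} + 67207 = \left(-706 - \left(-46 + 20^{2} - 420\right)\right) + 67207 = \left(-706 - \left(-46 + 400 - 420\right)\right) + 67207 = \left(-706 - -66\right) + 67207 = \left(-706 + 66\right) + 67207 = -640 + 67207 = 66567$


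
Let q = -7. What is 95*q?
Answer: -665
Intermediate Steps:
95*q = 95*(-7) = -665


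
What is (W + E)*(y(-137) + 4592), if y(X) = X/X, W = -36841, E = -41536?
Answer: -359985561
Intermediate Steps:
y(X) = 1
(W + E)*(y(-137) + 4592) = (-36841 - 41536)*(1 + 4592) = -78377*4593 = -359985561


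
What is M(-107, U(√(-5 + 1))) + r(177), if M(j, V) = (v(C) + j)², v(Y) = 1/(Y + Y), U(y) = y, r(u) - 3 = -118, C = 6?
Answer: 1629529/144 ≈ 11316.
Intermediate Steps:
r(u) = -115 (r(u) = 3 - 118 = -115)
v(Y) = 1/(2*Y)
M(j, V) = (1/12 + j)² (M(j, V) = ((½)/6 + j)² = ((½)*(⅙) + j)² = (1/12 + j)²)
M(-107, U(√(-5 + 1))) + r(177) = (1 + 12*(-107))²/144 - 115 = (1 - 1284)²/144 - 115 = (1/144)*(-1283)² - 115 = (1/144)*1646089 - 115 = 1646089/144 - 115 = 1629529/144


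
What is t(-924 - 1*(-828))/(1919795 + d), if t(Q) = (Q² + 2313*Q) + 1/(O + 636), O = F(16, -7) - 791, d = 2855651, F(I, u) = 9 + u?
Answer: -2504869/56203326 ≈ -0.044568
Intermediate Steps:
O = -789 (O = (9 - 7) - 791 = 2 - 791 = -789)
t(Q) = -1/153 + Q² + 2313*Q (t(Q) = (Q² + 2313*Q) + 1/(-789 + 636) = (Q² + 2313*Q) + 1/(-153) = (Q² + 2313*Q) - 1/153 = -1/153 + Q² + 2313*Q)
t(-924 - 1*(-828))/(1919795 + d) = (-1/153 + (-924 - 1*(-828))² + 2313*(-924 - 1*(-828)))/(1919795 + 2855651) = (-1/153 + (-924 + 828)² + 2313*(-924 + 828))/4775446 = (-1/153 + (-96)² + 2313*(-96))*(1/4775446) = (-1/153 + 9216 - 222048)*(1/4775446) = -32563297/153*1/4775446 = -2504869/56203326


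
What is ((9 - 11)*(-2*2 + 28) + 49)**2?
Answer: 1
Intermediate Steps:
((9 - 11)*(-2*2 + 28) + 49)**2 = (-2*(-4 + 28) + 49)**2 = (-2*24 + 49)**2 = (-48 + 49)**2 = 1**2 = 1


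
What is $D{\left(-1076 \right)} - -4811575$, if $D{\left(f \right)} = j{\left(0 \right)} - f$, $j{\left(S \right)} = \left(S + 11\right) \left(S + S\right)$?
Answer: $4812651$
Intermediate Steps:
$j{\left(S \right)} = 2 S \left(11 + S\right)$ ($j{\left(S \right)} = \left(11 + S\right) 2 S = 2 S \left(11 + S\right)$)
$D{\left(f \right)} = - f$ ($D{\left(f \right)} = 2 \cdot 0 \left(11 + 0\right) - f = 2 \cdot 0 \cdot 11 - f = 0 - f = - f$)
$D{\left(-1076 \right)} - -4811575 = \left(-1\right) \left(-1076\right) - -4811575 = 1076 + 4811575 = 4812651$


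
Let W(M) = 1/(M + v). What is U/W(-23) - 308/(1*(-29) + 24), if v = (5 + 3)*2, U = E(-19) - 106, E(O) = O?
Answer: 4683/5 ≈ 936.60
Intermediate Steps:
U = -125 (U = -19 - 106 = -125)
v = 16 (v = 8*2 = 16)
W(M) = 1/(16 + M) (W(M) = 1/(M + 16) = 1/(16 + M))
U/W(-23) - 308/(1*(-29) + 24) = -125/(1/(16 - 23)) - 308/(1*(-29) + 24) = -125/(1/(-7)) - 308/(-29 + 24) = -125/(-⅐) - 308/(-5) = -125*(-7) - 308*(-⅕) = 875 + 308/5 = 4683/5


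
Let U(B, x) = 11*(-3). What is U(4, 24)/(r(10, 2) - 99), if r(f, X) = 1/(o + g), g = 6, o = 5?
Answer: 363/1088 ≈ 0.33364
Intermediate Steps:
r(f, X) = 1/11 (r(f, X) = 1/(5 + 6) = 1/11)
U(B, x) = -33
U(4, 24)/(r(10, 2) - 99) = -33/(1/11 - 99) = -33/(-1088/11) = -33*(-11/1088) = 363/1088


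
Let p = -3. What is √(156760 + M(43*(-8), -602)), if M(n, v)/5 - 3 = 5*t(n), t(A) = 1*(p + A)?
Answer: 10*√1481 ≈ 384.84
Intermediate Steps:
t(A) = -3 + A (t(A) = 1*(-3 + A) = -3 + A)
M(n, v) = -60 + 25*n (M(n, v) = 15 + 5*(5*(-3 + n)) = 15 + 5*(-15 + 5*n) = 15 + (-75 + 25*n) = -60 + 25*n)
√(156760 + M(43*(-8), -602)) = √(156760 + (-60 + 25*(43*(-8)))) = √(156760 + (-60 + 25*(-344))) = √(156760 + (-60 - 8600)) = √(156760 - 8660) = √148100 = 10*√1481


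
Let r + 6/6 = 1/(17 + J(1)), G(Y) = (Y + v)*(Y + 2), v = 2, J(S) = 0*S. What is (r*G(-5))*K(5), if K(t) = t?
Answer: -720/17 ≈ -42.353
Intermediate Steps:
J(S) = 0
G(Y) = (2 + Y)**2 (G(Y) = (Y + 2)*(Y + 2) = (2 + Y)*(2 + Y) = (2 + Y)**2)
r = -16/17 (r = -1 + 1/(17 + 0) = -1 + 1/17 = -16/17 ≈ -0.94118)
(r*G(-5))*K(5) = -16*(4 + (-5)**2 + 4*(-5))/17*5 = -16*(4 + 25 - 20)/17*5 = -16/17*9*5 = -144/17*5 = -720/17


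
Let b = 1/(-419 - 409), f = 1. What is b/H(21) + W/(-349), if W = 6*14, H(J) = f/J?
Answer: -25627/96324 ≈ -0.26605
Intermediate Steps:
b = -1/828 (b = 1/(-828) = -1/828 ≈ -0.0012077)
H(J) = 1/J
W = 84
b/H(21) + W/(-349) = -1/(828*(1/21)) + 84/(-349) = -1/(828*1/21) + 84*(-1/349) = -1/828*21 - 84/349 = -7/276 - 84/349 = -25627/96324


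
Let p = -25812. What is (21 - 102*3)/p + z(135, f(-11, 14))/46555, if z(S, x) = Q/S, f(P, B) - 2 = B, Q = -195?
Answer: 490033/44506580 ≈ 0.011010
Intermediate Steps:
f(P, B) = 2 + B
z(S, x) = -195/S
(21 - 102*3)/p + z(135, f(-11, 14))/46555 = (21 - 102*3)/(-25812) - 195/135/46555 = (21 - 306)*(-1/25812) - 195*1/135*(1/46555) = -285*(-1/25812) - 13/9*1/46555 = 95/8604 - 13/418995 = 490033/44506580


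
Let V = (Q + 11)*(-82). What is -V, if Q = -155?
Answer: -11808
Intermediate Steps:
V = 11808 (V = (-155 + 11)*(-82) = -144*(-82) = 11808)
-V = -1*11808 = -11808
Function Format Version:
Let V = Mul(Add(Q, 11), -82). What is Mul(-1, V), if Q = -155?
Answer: -11808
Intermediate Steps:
V = 11808 (V = Mul(Add(-155, 11), -82) = Mul(-144, -82) = 11808)
Mul(-1, V) = Mul(-1, 11808) = -11808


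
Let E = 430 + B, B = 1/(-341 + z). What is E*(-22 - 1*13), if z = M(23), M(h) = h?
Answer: -4785865/318 ≈ -15050.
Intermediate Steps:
z = 23
B = -1/318 (B = 1/(-341 + 23) = 1/(-318) = -1/318 ≈ -0.0031447)
E = 136739/318 (E = 430 - 1/318 = 136739/318 ≈ 430.00)
E*(-22 - 1*13) = 136739*(-22 - 1*13)/318 = 136739*(-22 - 13)/318 = (136739/318)*(-35) = -4785865/318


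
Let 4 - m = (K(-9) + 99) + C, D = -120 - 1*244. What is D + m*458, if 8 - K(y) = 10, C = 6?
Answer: -45706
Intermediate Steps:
K(y) = -2 (K(y) = 8 - 1*10 = 8 - 10 = -2)
D = -364 (D = -120 - 244 = -364)
m = -99 (m = 4 - ((-2 + 99) + 6) = 4 - (97 + 6) = 4 - 1*103 = 4 - 103 = -99)
D + m*458 = -364 - 99*458 = -364 - 45342 = -45706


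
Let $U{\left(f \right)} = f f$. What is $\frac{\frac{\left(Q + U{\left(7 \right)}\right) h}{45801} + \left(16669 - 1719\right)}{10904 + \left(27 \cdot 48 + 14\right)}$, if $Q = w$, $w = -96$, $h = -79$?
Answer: $\frac{684728663}{559413414} \approx 1.224$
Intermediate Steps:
$Q = -96$
$U{\left(f \right)} = f^{2}$
$\frac{\frac{\left(Q + U{\left(7 \right)}\right) h}{45801} + \left(16669 - 1719\right)}{10904 + \left(27 \cdot 48 + 14\right)} = \frac{\frac{\left(-96 + 7^{2}\right) \left(-79\right)}{45801} + \left(16669 - 1719\right)}{10904 + \left(27 \cdot 48 + 14\right)} = \frac{\left(-96 + 49\right) \left(-79\right) \frac{1}{45801} + 14950}{10904 + \left(1296 + 14\right)} = \frac{\left(-47\right) \left(-79\right) \frac{1}{45801} + 14950}{10904 + 1310} = \frac{3713 \cdot \frac{1}{45801} + 14950}{12214} = \left(\frac{3713}{45801} + 14950\right) \frac{1}{12214} = \frac{684728663}{45801} \cdot \frac{1}{12214} = \frac{684728663}{559413414}$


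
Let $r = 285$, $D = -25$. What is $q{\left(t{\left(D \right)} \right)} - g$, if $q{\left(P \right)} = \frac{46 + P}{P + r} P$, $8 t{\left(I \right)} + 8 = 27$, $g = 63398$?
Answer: $- \frac{61368877}{968} \approx -63398.0$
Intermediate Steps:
$t{\left(I \right)} = \frac{19}{8}$ ($t{\left(I \right)} = -1 + \frac{1}{8} \cdot 27 = -1 + \frac{27}{8} = \frac{19}{8}$)
$q{\left(P \right)} = \frac{P \left(46 + P\right)}{285 + P}$ ($q{\left(P \right)} = \frac{46 + P}{P + 285} P = \frac{46 + P}{285 + P} P = \frac{P \left(46 + P\right)}{285 + P}$)
$q{\left(t{\left(D \right)} \right)} - g = \frac{19 \left(46 + \frac{19}{8}\right)}{8 \left(285 + \frac{19}{8}\right)} - 63398 = \frac{19}{8} \frac{1}{\frac{2299}{8}} \cdot \frac{387}{8} - 63398 = \frac{19}{8} \cdot \frac{8}{2299} \cdot \frac{387}{8} - 63398 = \frac{387}{968} - 63398 = - \frac{61368877}{968}$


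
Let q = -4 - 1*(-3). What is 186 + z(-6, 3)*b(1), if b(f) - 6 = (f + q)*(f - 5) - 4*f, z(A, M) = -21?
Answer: 144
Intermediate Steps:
q = -1 (q = -4 + 3 = -1)
b(f) = 6 - 4*f + (-1 + f)*(-5 + f) (b(f) = 6 + ((f - 1)*(f - 5) - 4*f) = 6 + ((-1 + f)*(-5 + f) - 4*f) = 6 + (-4*f + (-1 + f)*(-5 + f)) = 6 - 4*f + (-1 + f)*(-5 + f))
186 + z(-6, 3)*b(1) = 186 - 21*(11 + 1² - 10*1) = 186 - 21*(11 + 1 - 10) = 186 - 21*2 = 186 - 42 = 144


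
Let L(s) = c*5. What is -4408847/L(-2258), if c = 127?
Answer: -4408847/635 ≈ -6943.1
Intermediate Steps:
L(s) = 635 (L(s) = 127*5 = 635)
-4408847/L(-2258) = -4408847/635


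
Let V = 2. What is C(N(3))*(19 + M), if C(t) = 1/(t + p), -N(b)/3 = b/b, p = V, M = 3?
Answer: -22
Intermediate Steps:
p = 2
N(b) = -3 (N(b) = -3*b/b = -3*1 = -3)
C(t) = 1/(2 + t) (C(t) = 1/(t + 2) = 1/(2 + t))
C(N(3))*(19 + M) = (19 + 3)/(2 - 3) = 22/(-1) = -1*22 = -22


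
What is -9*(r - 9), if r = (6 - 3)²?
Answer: 0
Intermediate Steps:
r = 9 (r = 3² = 9)
-9*(r - 9) = -9*(9 - 9) = -9*0 = 0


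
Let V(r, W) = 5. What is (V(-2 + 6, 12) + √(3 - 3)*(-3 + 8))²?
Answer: 25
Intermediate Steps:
(V(-2 + 6, 12) + √(3 - 3)*(-3 + 8))² = (5 + √(3 - 3)*(-3 + 8))² = (5 + √0*5)² = (5 + 0*5)² = (5 + 0)² = 5² = 25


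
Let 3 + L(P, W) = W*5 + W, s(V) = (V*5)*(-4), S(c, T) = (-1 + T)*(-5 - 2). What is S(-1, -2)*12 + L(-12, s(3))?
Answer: -111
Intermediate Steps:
S(c, T) = 7 - 7*T (S(c, T) = (-1 + T)*(-7) = 7 - 7*T)
s(V) = -20*V (s(V) = (5*V)*(-4) = -20*V)
L(P, W) = -3 + 6*W (L(P, W) = -3 + (W*5 + W) = -3 + (5*W + W) = -3 + 6*W)
S(-1, -2)*12 + L(-12, s(3)) = (7 - 7*(-2))*12 + (-3 + 6*(-20*3)) = (7 + 14)*12 + (-3 + 6*(-60)) = 21*12 + (-3 - 360) = 252 - 363 = -111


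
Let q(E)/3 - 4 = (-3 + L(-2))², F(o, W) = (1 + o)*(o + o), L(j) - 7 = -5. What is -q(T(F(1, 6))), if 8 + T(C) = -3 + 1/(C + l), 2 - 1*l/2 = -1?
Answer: -15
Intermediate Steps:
l = 6 (l = 4 - 2*(-1) = 4 + 2 = 6)
L(j) = 2 (L(j) = 7 - 5 = 2)
F(o, W) = 2*o*(1 + o) (F(o, W) = (1 + o)*(2*o) = 2*o*(1 + o))
T(C) = -11 + 1/(6 + C) (T(C) = -8 + (-3 + 1/(C + 6)) = -8 + (-3 + 1/(6 + C)) = -11 + 1/(6 + C))
q(E) = 15 (q(E) = 12 + 3*(-3 + 2)² = 12 + 3*(-1)² = 12 + 3*1 = 12 + 3 = 15)
-q(T(F(1, 6))) = -1*15 = -15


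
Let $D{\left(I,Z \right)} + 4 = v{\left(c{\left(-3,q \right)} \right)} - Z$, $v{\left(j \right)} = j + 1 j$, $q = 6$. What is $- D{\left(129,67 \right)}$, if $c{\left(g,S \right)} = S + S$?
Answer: $47$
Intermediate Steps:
$c{\left(g,S \right)} = 2 S$
$v{\left(j \right)} = 2 j$ ($v{\left(j \right)} = j + j = 2 j$)
$D{\left(I,Z \right)} = 20 - Z$ ($D{\left(I,Z \right)} = -4 - \left(Z - 4 \cdot 6\right) = -4 - \left(-24 + Z\right) = 20 - Z$)
$- D{\left(129,67 \right)} = - (20 - 67) = \left(-1\right) \left(-47\right) = 47$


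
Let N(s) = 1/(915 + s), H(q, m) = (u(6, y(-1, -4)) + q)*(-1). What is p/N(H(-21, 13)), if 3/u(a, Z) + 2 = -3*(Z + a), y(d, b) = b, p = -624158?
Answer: -2337783789/4 ≈ -5.8445e+8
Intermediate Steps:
u(a, Z) = 3/(-2 - 3*Z - 3*a) (u(a, Z) = 3/(-2 - 3*(Z + a)) = 3/(-2 + (-3*Z - 3*a)) = 3/(-2 - 3*Z - 3*a))
H(q, m) = 3/8 - q (H(q, m) = (-3/(2 + 3*(-4) + 3*6) + q)*(-1) = (-3/(2 - 12 + 18) + q)*(-1) = (-3/8 + q)*(-1) = 3/8 - q)
p/N(H(-21, 13)) = -(2285354517/4 + 13107318) = -624158/(1/(915 + (3/8 + 21))) = -624158/(1/(915 + 171/8)) = -624158/(1/(7491/8)) = -624158/8/7491 = -624158*7491/8 = -2337783789/4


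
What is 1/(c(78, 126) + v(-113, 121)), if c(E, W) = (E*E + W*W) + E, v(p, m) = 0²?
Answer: 1/22038 ≈ 4.5376e-5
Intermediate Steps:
v(p, m) = 0
c(E, W) = E + E² + W² (c(E, W) = (E² + W²) + E = E + E² + W²)
1/(c(78, 126) + v(-113, 121)) = 1/((78 + 78² + 126²) + 0) = 1/((78 + 6084 + 15876) + 0) = 1/(22038 + 0) = 1/22038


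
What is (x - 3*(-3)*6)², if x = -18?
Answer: 1296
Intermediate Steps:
(x - 3*(-3)*6)² = (-18 - 3*(-3)*6)² = (-18 + 9*6)² = (-18 + 54)² = 36² = 1296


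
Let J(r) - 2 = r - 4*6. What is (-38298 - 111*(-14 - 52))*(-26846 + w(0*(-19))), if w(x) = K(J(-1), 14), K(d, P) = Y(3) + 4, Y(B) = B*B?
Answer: 831071676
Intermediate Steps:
Y(B) = B**2
J(r) = -22 + r (J(r) = 2 + (r - 4*6) = 2 + (r - 24) = 2 + (-24 + r) = -22 + r)
K(d, P) = 13 (K(d, P) = 3**2 + 4 = 9 + 4 = 13)
w(x) = 13
(-38298 - 111*(-14 - 52))*(-26846 + w(0*(-19))) = (-38298 - 111*(-14 - 52))*(-26846 + 13) = (-38298 - 111*(-66))*(-26833) = (-38298 + 7326)*(-26833) = -30972*(-26833) = 831071676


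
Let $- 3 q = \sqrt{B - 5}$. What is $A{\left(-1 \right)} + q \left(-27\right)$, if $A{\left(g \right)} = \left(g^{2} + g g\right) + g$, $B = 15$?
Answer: $1 + 9 \sqrt{10} \approx 29.461$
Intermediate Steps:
$A{\left(g \right)} = g + 2 g^{2}$ ($A{\left(g \right)} = \left(g^{2} + g^{2}\right) + g = 2 g^{2} + g = g + 2 g^{2}$)
$q = - \frac{\sqrt{10}}{3}$ ($q = - \frac{\sqrt{15 - 5}}{3} = - \frac{\sqrt{10}}{3} \approx -1.0541$)
$A{\left(-1 \right)} + q \left(-27\right) = - (1 + 2 \left(-1\right)) + - \frac{\sqrt{10}}{3} \left(-27\right) = - (1 - 2) + 9 \sqrt{10} = \left(-1\right) \left(-1\right) + 9 \sqrt{10} = 1 + 9 \sqrt{10}$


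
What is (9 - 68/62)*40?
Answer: 9800/31 ≈ 316.13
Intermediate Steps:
(9 - 68/62)*40 = (9 - 68*1/62)*40 = (9 - 34/31)*40 = (245/31)*40 = 9800/31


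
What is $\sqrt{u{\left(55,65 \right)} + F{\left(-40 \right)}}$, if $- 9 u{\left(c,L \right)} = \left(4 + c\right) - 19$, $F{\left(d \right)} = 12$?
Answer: $\frac{2 \sqrt{17}}{3} \approx 2.7487$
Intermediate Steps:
$u{\left(c,L \right)} = \frac{5}{3} - \frac{c}{9}$ ($u{\left(c,L \right)} = - \frac{\left(4 + c\right) - 19}{9} = - \frac{-15 + c}{9} = \frac{5}{3} - \frac{c}{9}$)
$\sqrt{u{\left(55,65 \right)} + F{\left(-40 \right)}} = \sqrt{\left(\frac{5}{3} - \frac{55}{9}\right) + 12} = \sqrt{- \frac{40}{9} + 12} = \sqrt{\frac{68}{9}} = \frac{2 \sqrt{17}}{3}$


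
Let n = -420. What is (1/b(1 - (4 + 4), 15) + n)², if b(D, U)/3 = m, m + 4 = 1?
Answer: 14295961/81 ≈ 1.7649e+5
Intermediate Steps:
m = -3 (m = -4 + 1 = -3)
b(D, U) = -9 (b(D, U) = 3*(-3) = -9)
(1/b(1 - (4 + 4), 15) + n)² = (1/(-9) - 420)² = (-⅑ - 420)² = (-3781/9)² = 14295961/81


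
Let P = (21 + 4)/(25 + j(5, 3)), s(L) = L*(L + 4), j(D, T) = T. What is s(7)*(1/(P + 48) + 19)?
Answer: 2005003/1369 ≈ 1464.6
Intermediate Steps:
s(L) = L*(4 + L)
P = 25/28 (P = (21 + 4)/(25 + 3) = 25/28 ≈ 0.89286)
s(7)*(1/(P + 48) + 19) = (7*(4 + 7))*(1/(25/28 + 48) + 19) = (7*11)*(1/(1369/28) + 19) = 77*(28/1369 + 19) = 77*(26039/1369) = 2005003/1369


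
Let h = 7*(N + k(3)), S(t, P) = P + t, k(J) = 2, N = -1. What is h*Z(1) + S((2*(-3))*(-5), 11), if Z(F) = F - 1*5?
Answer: 13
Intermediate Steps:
Z(F) = -5 + F (Z(F) = F - 5 = -5 + F)
h = 7 (h = 7*(-1 + 2) = 7*1 = 7)
h*Z(1) + S((2*(-3))*(-5), 11) = 7*(-5 + 1) + (11 + (2*(-3))*(-5)) = 7*(-4) + (11 - 6*(-5)) = -28 + (11 + 30) = -28 + 41 = 13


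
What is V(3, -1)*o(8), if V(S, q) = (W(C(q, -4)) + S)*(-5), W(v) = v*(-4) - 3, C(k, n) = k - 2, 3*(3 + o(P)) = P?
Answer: 20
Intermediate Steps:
o(P) = -3 + P/3
C(k, n) = -2 + k
W(v) = -3 - 4*v (W(v) = -4*v - 3 = -3 - 4*v)
V(S, q) = -25 - 5*S + 20*q (V(S, q) = ((-3 - 4*(-2 + q)) + S)*(-5) = ((-3 + (8 - 4*q)) + S)*(-5) = ((5 - 4*q) + S)*(-5) = (5 + S - 4*q)*(-5) = -25 - 5*S + 20*q)
V(3, -1)*o(8) = (-25 - 5*3 + 20*(-1))*(-3 + (1/3)*8) = (-25 - 15 - 20)*(-3 + 8/3) = -60*(-1/3) = 20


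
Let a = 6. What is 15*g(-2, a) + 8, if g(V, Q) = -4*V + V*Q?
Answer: -52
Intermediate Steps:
g(V, Q) = -4*V + Q*V
15*g(-2, a) + 8 = 15*(-2*(-4 + 6)) + 8 = 15*(-2*2) + 8 = 15*(-4) + 8 = -60 + 8 = -52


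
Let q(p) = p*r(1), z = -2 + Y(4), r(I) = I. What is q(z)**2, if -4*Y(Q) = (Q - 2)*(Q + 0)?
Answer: 16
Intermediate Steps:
Y(Q) = -Q*(-2 + Q)/4 (Y(Q) = -(Q - 2)*(Q + 0)/4 = -(-2 + Q)*Q/4 = -Q*(-2 + Q)/4)
z = -4 (z = -2 + (1/4)*4*(2 - 1*4) = -2 + (1/4)*4*(2 - 4) = -2 + (1/4)*4*(-2) = -2 - 2 = -4)
q(p) = p (q(p) = p*1 = p)
q(z)**2 = (-4)**2 = 16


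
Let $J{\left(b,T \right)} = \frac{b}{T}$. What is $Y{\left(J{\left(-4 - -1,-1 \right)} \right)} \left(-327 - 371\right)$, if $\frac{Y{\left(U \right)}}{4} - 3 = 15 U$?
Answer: $-134016$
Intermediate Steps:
$Y{\left(U \right)} = 12 + 60 U$ ($Y{\left(U \right)} = 12 + 4 \cdot 15 U = 12 + 60 U$)
$Y{\left(J{\left(-4 - -1,-1 \right)} \right)} \left(-327 - 371\right) = \left(12 + 60 \frac{-4 - -1}{-1}\right) \left(-327 - 371\right) = \left(12 + 60 \left(-4 + 1\right) \left(-1\right)\right) \left(-698\right) = \left(12 + 60 \left(\left(-3\right) \left(-1\right)\right)\right) \left(-698\right) = \left(12 + 60 \cdot 3\right) \left(-698\right) = \left(12 + 180\right) \left(-698\right) = 192 \left(-698\right) = -134016$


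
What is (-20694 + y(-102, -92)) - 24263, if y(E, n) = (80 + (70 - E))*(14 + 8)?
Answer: -39413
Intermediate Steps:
y(E, n) = 3300 - 22*E (y(E, n) = (150 - E)*22 = 3300 - 22*E)
(-20694 + y(-102, -92)) - 24263 = (-20694 + (3300 - 22*(-102))) - 24263 = (-20694 + (3300 + 2244)) - 24263 = (-20694 + 5544) - 24263 = -15150 - 24263 = -39413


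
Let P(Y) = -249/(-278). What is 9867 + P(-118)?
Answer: 2743275/278 ≈ 9867.9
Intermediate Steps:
P(Y) = 249/278 (P(Y) = -249*(-1/278) = 249/278)
9867 + P(-118) = 9867 + 249/278 = 2743275/278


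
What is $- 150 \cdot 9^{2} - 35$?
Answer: $-12185$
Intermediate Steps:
$- 150 \cdot 9^{2} - 35 = \left(-150\right) 81 - 35 = -12150 - 35 = -12185$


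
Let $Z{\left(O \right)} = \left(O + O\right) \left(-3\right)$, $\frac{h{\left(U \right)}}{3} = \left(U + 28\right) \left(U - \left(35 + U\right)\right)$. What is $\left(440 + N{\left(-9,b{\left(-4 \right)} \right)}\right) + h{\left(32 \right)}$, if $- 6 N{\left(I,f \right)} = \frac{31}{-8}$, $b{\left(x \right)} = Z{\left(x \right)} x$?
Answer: $- \frac{281249}{48} \approx -5859.4$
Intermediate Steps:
$h{\left(U \right)} = -2940 - 105 U$ ($h{\left(U \right)} = 3 \left(U + 28\right) \left(U - \left(35 + U\right)\right) = 3 \left(28 + U\right) \left(-35\right) = 3 \left(-980 - 35 U\right) = -2940 - 105 U$)
$Z{\left(O \right)} = - 6 O$ ($Z{\left(O \right)} = 2 O \left(-3\right) = - 6 O$)
$b{\left(x \right)} = - 6 x^{2}$ ($b{\left(x \right)} = - 6 x x = - 6 x^{2}$)
$N{\left(I,f \right)} = \frac{31}{48}$ ($N{\left(I,f \right)} = - \frac{31 \frac{1}{-8}}{6} = - \frac{31 \left(- \frac{1}{8}\right)}{6} = \left(- \frac{1}{6}\right) \left(- \frac{31}{8}\right) = \frac{31}{48}$)
$\left(440 + N{\left(-9,b{\left(-4 \right)} \right)}\right) + h{\left(32 \right)} = \left(440 + \frac{31}{48}\right) - 6300 = \frac{21151}{48} - 6300 = - \frac{281249}{48}$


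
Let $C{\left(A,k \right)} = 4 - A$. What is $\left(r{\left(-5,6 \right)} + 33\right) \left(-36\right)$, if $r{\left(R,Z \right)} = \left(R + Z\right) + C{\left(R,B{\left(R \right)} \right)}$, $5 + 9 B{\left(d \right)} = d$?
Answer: $-1548$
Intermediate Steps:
$B{\left(d \right)} = - \frac{5}{9} + \frac{d}{9}$
$r{\left(R,Z \right)} = 4 + Z$ ($r{\left(R,Z \right)} = \left(R + Z\right) - \left(-4 + R\right) = 4 + Z$)
$\left(r{\left(-5,6 \right)} + 33\right) \left(-36\right) = \left(\left(4 + 6\right) + 33\right) \left(-36\right) = \left(10 + 33\right) \left(-36\right) = 43 \left(-36\right) = -1548$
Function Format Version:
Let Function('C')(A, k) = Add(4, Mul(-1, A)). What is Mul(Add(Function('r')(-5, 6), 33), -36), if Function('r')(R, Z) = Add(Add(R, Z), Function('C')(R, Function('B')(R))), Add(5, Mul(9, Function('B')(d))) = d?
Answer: -1548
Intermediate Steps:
Function('B')(d) = Add(Rational(-5, 9), Mul(Rational(1, 9), d))
Function('r')(R, Z) = Add(4, Z) (Function('r')(R, Z) = Add(Add(R, Z), Add(4, Mul(-1, R))) = Add(4, Z))
Mul(Add(Function('r')(-5, 6), 33), -36) = Mul(Add(Add(4, 6), 33), -36) = Mul(Add(10, 33), -36) = Mul(43, -36) = -1548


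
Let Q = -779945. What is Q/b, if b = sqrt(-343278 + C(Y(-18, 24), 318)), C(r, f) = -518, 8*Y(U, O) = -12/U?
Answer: 779945*I*sqrt(85949)/171898 ≈ 1330.2*I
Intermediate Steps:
Y(U, O) = -3/(2*U) (Y(U, O) = (-12/U)/8 = -3/(2*U))
b = 2*I*sqrt(85949) (b = sqrt(-343278 - 518) = sqrt(-343796) = 2*I*sqrt(85949) ≈ 586.34*I)
Q/b = -779945*(-I*sqrt(85949)/171898) = -(-779945)*I*sqrt(85949)/171898 = 779945*I*sqrt(85949)/171898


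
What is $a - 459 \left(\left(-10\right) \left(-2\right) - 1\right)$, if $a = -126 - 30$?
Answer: $-8877$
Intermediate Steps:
$a = -156$
$a - 459 \left(\left(-10\right) \left(-2\right) - 1\right) = -156 - 459 \left(\left(-10\right) \left(-2\right) - 1\right) = -156 - 459 \left(20 - 1\right) = -156 - 8721 = -8877$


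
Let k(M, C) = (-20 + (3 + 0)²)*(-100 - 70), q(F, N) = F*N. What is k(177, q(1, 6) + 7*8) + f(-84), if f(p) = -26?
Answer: 1844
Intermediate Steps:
k(M, C) = 1870 (k(M, C) = (-20 + 3²)*(-170) = (-20 + 9)*(-170) = -11*(-170) = 1870)
k(177, q(1, 6) + 7*8) + f(-84) = 1870 - 26 = 1844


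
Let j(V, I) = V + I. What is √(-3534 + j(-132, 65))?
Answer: I*√3601 ≈ 60.008*I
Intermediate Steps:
j(V, I) = I + V
√(-3534 + j(-132, 65)) = √(-3534 + (65 - 132)) = √(-3534 - 67) = √(-3601) = I*√3601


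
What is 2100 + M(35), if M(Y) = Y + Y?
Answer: 2170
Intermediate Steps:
M(Y) = 2*Y
2100 + M(35) = 2100 + 2*35 = 2100 + 70 = 2170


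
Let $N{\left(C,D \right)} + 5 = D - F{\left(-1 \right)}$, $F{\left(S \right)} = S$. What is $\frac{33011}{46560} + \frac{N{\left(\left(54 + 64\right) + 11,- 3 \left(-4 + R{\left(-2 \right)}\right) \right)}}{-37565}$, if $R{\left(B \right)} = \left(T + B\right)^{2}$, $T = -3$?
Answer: $\frac{248635547}{349805280} \approx 0.71078$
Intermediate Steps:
$R{\left(B \right)} = \left(-3 + B\right)^{2}$
$N{\left(C,D \right)} = -4 + D$ ($N{\left(C,D \right)} = -5 + \left(D - -1\right) = -5 + \left(D + 1\right) = -5 + \left(1 + D\right) = -4 + D$)
$\frac{33011}{46560} + \frac{N{\left(\left(54 + 64\right) + 11,- 3 \left(-4 + R{\left(-2 \right)}\right) \right)}}{-37565} = \frac{33011}{46560} + \frac{-4 - 3 \left(-4 + \left(-3 - 2\right)^{2}\right)}{-37565} = 33011 \cdot \frac{1}{46560} + \left(-4 - 3 \left(-4 + \left(-5\right)^{2}\right)\right) \left(- \frac{1}{37565}\right) = \frac{33011}{46560} + \left(-4 - 3 \left(-4 + 25\right)\right) \left(- \frac{1}{37565}\right) = \frac{33011}{46560} + \left(-4 - 63\right) \left(- \frac{1}{37565}\right) = \frac{33011}{46560} - - \frac{67}{37565} = \frac{33011}{46560} + \frac{67}{37565} = \frac{248635547}{349805280}$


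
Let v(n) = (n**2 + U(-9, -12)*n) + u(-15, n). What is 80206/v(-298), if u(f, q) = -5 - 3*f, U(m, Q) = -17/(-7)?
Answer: 280721/308421 ≈ 0.91019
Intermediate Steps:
U(m, Q) = 17/7 (U(m, Q) = -17*(-1/7) = 17/7)
v(n) = 40 + n**2 + 17*n/7 (v(n) = (n**2 + 17*n/7) + (-5 - 3*(-15)) = (n**2 + 17*n/7) + (-5 + 45) = (n**2 + 17*n/7) + 40 = 40 + n**2 + 17*n/7)
80206/v(-298) = 80206/(40 + (-298)**2 + (17/7)*(-298)) = 80206/(40 + 88804 - 5066/7) = 80206/(616842/7) = 80206*(7/616842) = 280721/308421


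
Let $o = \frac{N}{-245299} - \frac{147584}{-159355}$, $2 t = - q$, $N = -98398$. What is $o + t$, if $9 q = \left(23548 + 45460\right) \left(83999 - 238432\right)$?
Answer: $\frac{208291250154206745794}{351806599305} \approx 5.9206 \cdot 10^{8}$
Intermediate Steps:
$q = - \frac{10657112464}{9}$ ($q = \frac{\left(23548 + 45460\right) \left(83999 - 238432\right)}{9} = \frac{69008 \left(-154433\right)}{9} = \frac{1}{9} \left(-10657112464\right) = - \frac{10657112464}{9} \approx -1.1841 \cdot 10^{9}$)
$t = \frac{5328556232}{9}$ ($t = \frac{\left(-1\right) \left(- \frac{10657112464}{9}\right)}{2} = \frac{1}{2} \cdot \frac{10657112464}{9} = \frac{5328556232}{9} \approx 5.9206 \cdot 10^{8}$)
$o = \frac{51882420906}{39089622145}$ ($o = - \frac{98398}{-245299} - \frac{147584}{-159355} = \left(-98398\right) \left(- \frac{1}{245299}\right) - - \frac{147584}{159355} = \frac{98398}{245299} + \frac{147584}{159355} = \frac{51882420906}{39089622145} \approx 1.3273$)
$o + t = \frac{51882420906}{39089622145} + \frac{5328556232}{9} = \frac{208291250154206745794}{351806599305}$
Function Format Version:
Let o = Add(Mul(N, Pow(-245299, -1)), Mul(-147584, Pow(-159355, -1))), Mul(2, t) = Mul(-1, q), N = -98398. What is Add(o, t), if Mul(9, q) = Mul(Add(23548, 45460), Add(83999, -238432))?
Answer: Rational(208291250154206745794, 351806599305) ≈ 5.9206e+8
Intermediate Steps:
q = Rational(-10657112464, 9) (q = Mul(Rational(1, 9), Mul(Add(23548, 45460), Add(83999, -238432))) = Mul(Rational(1, 9), Mul(69008, -154433)) = Mul(Rational(1, 9), -10657112464) = Rational(-10657112464, 9) ≈ -1.1841e+9)
t = Rational(5328556232, 9) (t = Mul(Rational(1, 2), Mul(-1, Rational(-10657112464, 9))) = Mul(Rational(1, 2), Rational(10657112464, 9)) = Rational(5328556232, 9) ≈ 5.9206e+8)
o = Rational(51882420906, 39089622145) (o = Add(Mul(-98398, Pow(-245299, -1)), Mul(-147584, Pow(-159355, -1))) = Add(Mul(-98398, Rational(-1, 245299)), Mul(-147584, Rational(-1, 159355))) = Add(Rational(98398, 245299), Rational(147584, 159355)) = Rational(51882420906, 39089622145) ≈ 1.3273)
Add(o, t) = Add(Rational(51882420906, 39089622145), Rational(5328556232, 9)) = Rational(208291250154206745794, 351806599305)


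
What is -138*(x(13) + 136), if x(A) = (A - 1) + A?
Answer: -22218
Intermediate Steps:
x(A) = -1 + 2*A (x(A) = (-1 + A) + A = -1 + 2*A)
-138*(x(13) + 136) = -138*((-1 + 2*13) + 136) = -138*((-1 + 26) + 136) = -138*(25 + 136) = -138*161 = -22218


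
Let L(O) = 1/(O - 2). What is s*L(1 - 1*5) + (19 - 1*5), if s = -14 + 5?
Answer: 31/2 ≈ 15.500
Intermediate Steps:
s = -9
L(O) = 1/(-2 + O)
s*L(1 - 1*5) + (19 - 1*5) = -9/(-2 + (1 - 1*5)) + (19 - 1*5) = -9/(-2 + (1 - 5)) + (19 - 5) = -9/(-2 - 4) + 14 = -9/(-6) + 14 = -9*(-1/6) + 14 = 3/2 + 14 = 31/2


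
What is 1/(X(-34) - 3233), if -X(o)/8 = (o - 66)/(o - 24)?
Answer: -29/94157 ≈ -0.00030800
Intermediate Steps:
X(o) = -8*(-66 + o)/(-24 + o) (X(o) = -8*(o - 66)/(o - 24) = -8*(-66 + o)/(-24 + o))
1/(X(-34) - 3233) = 1/(8*(66 - 1*(-34))/(-24 - 34) - 3233) = 1/(8*(66 + 34)/(-58) - 3233) = 1/(8*(-1/58)*100 - 3233) = 1/(-400/29 - 3233) = 1/(-94157/29) = -29/94157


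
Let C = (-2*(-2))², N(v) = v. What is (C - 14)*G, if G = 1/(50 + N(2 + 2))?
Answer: 1/27 ≈ 0.037037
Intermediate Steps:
G = 1/54 (G = 1/(50 + (2 + 2)) = 1/(50 + 4) = 1/54 ≈ 0.018519)
C = 16 (C = 4² = 16)
(C - 14)*G = (16 - 14)*(1/54) = 2*(1/54) = 1/27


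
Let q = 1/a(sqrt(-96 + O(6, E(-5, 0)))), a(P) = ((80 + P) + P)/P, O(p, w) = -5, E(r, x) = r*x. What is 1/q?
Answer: 2 - 80*I*sqrt(101)/101 ≈ 2.0 - 7.9603*I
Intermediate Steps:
a(P) = (80 + 2*P)/P
q = 1/(2 - 80*I*sqrt(101)/101) (q = 1/(2 + 80/(sqrt(-96 - 5))) = 1/(2 + 80/(sqrt(-101))) = 1/(2 + 80/((I*sqrt(101)))) = 1/(2 + 80*(-I*sqrt(101)/101)) = 1/(2 - 80*I*sqrt(101)/101) ≈ 0.029688 + 0.11816*I)
1/q = 1/(101/3402 + 20*I*sqrt(101)/1701)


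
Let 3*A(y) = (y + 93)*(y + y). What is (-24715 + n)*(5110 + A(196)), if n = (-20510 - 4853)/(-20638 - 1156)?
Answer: -34637685732223/32691 ≈ -1.0595e+9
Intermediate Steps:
A(y) = 2*y*(93 + y)/3 (A(y) = ((y + 93)*(y + y))/3 = ((93 + y)*(2*y))/3 = (2*y*(93 + y))/3 = 2*y*(93 + y)/3)
n = 25363/21794 (n = -25363/(-21794) = -25363*(-1/21794) = 25363/21794 ≈ 1.1638)
(-24715 + n)*(5110 + A(196)) = (-24715 + 25363/21794)*(5110 + (⅔)*196*(93 + 196)) = -538613347*(5110 + (⅔)*196*289)/21794 = -538613347*(5110 + 113288/3)/21794 = -538613347/21794*128618/3 = -34637685732223/32691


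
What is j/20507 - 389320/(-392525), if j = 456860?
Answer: 37462551348/1609902035 ≈ 23.270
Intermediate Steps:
j/20507 - 389320/(-392525) = 456860/20507 - 389320/(-392525) = 456860*(1/20507) - 389320*(-1/392525) = 456860/20507 + 77864/78505 = 37462551348/1609902035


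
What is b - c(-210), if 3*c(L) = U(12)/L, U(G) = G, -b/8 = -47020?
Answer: 39496802/105 ≈ 3.7616e+5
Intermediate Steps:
b = 376160 (b = -8*(-47020) = 376160)
c(L) = 4/L (c(L) = (12/L)/3 = 4/L)
b - c(-210) = 376160 - 4/(-210) = 376160 - 4*(-1)/210 = 376160 - 1*(-2/105) = 376160 + 2/105 = 39496802/105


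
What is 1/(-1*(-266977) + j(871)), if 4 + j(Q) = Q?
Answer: 1/267844 ≈ 3.7335e-6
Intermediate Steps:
j(Q) = -4 + Q
1/(-1*(-266977) + j(871)) = 1/(-1*(-266977) + (-4 + 871)) = 1/(266977 + 867) = 1/267844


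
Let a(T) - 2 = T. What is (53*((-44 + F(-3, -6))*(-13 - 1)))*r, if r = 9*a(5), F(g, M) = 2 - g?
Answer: 1823094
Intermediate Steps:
a(T) = 2 + T
r = 63 (r = 9*(2 + 5) = 9*7 = 63)
(53*((-44 + F(-3, -6))*(-13 - 1)))*r = (53*((-44 + (2 - 1*(-3)))*(-13 - 1)))*63 = (53*((-44 + (2 + 3))*(-14)))*63 = (53*((-44 + 5)*(-14)))*63 = (53*(-39*(-14)))*63 = (53*546)*63 = 28938*63 = 1823094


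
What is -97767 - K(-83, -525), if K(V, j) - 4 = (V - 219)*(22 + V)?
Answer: -116193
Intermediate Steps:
K(V, j) = 4 + (-219 + V)*(22 + V) (K(V, j) = 4 + (V - 219)*(22 + V) = 4 + (-219 + V)*(22 + V))
-97767 - K(-83, -525) = -97767 - (-4814 + (-83)² - 197*(-83)) = -97767 - (-4814 + 6889 + 16351) = -97767 - 1*18426 = -97767 - 18426 = -116193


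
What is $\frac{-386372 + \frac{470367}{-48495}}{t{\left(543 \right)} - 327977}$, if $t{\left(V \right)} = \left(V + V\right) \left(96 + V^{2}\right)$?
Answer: $- \frac{6245860169}{5172513766345} \approx -0.0012075$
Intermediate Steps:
$t{\left(V \right)} = 2 V \left(96 + V^{2}\right)$
$\frac{-386372 + \frac{470367}{-48495}}{t{\left(543 \right)} - 327977} = \frac{-386372 + \frac{470367}{-48495}}{2 \cdot 543 \left(96 + 543^{2}\right) - 327977} = \frac{-386372 + 470367 \left(- \frac{1}{48495}\right)}{2 \cdot 543 \left(96 + 294849\right) - 327977} = \frac{-386372 - \frac{156789}{16165}}{2 \cdot 543 \cdot 294945 - 327977} = - \frac{6245860169}{16165 \left(320310270 - 327977\right)} = - \frac{6245860169}{16165 \cdot 319982293} = \left(- \frac{6245860169}{16165}\right) \frac{1}{319982293} = - \frac{6245860169}{5172513766345}$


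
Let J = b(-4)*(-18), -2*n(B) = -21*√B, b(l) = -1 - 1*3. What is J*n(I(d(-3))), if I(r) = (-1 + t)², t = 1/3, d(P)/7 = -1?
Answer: 504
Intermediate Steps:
d(P) = -7 (d(P) = 7*(-1) = -7)
b(l) = -4 (b(l) = -1 - 3 = -4)
t = ⅓ ≈ 0.33333
I(r) = 4/9 (I(r) = (-1 + ⅓)² = (-⅔)² = 4/9)
n(B) = 21*√B/2 (n(B) = -(-21)*√B/2 = 21*√B/2)
J = 72 (J = -4*(-18) = 72)
J*n(I(d(-3))) = 72*(21*√(4/9)/2) = 72*((21/2)*(⅔)) = 72*7 = 504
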